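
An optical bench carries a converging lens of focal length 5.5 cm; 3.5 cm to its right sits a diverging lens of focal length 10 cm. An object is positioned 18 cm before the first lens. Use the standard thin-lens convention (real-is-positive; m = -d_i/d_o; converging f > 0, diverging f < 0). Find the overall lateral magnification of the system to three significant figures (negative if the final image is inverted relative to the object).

First lens: d_i1 = 1/(1/5.5 - 1/18) = 7.920 cm.
m_1 = -(7.920)/18 = -0.4400.
Since 7.920 cm > 3.5 cm, the first image lies past the second lens and serves as a virtual object: d_o2 = L - d_i1 = -4.420 cm.
Second lens: d_i2 = 1/(1/(-10) - 1/(-4.420)) = 7.921 cm.
m_2 = -(7.921)/(-4.420) = 1.7921.
The system's lateral magnification is m_1 m_2 = (-0.4400)(1.7921) = -0.7885.

-0.789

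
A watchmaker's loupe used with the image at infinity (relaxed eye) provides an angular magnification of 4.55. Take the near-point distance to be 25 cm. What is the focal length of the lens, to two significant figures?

For the image at infinity, M = D/f.
f = D/M = 25/4.55 = 5.495 cm.

5.5 cm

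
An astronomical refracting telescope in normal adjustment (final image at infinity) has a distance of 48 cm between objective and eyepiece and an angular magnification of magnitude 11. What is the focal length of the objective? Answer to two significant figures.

In normal adjustment the tube length equals f_obj + f_eye and |M| = f_obj/f_eye.
So f_obj = 11 f_eye and 11 f_eye + f_eye = 48 cm, giving f_eye = 48/12 = 4.000 cm and f_obj = 44.000 cm.

44 cm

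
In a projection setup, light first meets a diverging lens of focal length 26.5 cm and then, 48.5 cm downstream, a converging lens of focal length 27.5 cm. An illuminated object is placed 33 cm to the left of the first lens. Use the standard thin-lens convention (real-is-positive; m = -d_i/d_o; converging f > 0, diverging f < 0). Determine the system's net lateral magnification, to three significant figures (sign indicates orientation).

-0.343

Lens 1: 1/d_i1 = 1/f_1 - 1/d_o1 = 1/(-26.5) - 1/33 = -0.06804 cm^-1, so d_i1 = -14.697 cm.
m_1 = -(-14.697)/33 = 0.4454.
The intermediate image is virtual, 14.697 cm to the left of lens 1, so d_o2 = L - d_i1 = 48.5 - (-14.697) = 63.197 cm.
Lens 2: 1/d_i2 = 1/f_2 - 1/d_o2 = 1/27.5 - 1/(63.197) = 0.02054 cm^-1, so d_i2 = 48.685 cm.
m_2 = -(48.685)/(63.197) = -0.7704.
Total m = m_1 x m_2 = (0.4454)(-0.7704) = -0.3431.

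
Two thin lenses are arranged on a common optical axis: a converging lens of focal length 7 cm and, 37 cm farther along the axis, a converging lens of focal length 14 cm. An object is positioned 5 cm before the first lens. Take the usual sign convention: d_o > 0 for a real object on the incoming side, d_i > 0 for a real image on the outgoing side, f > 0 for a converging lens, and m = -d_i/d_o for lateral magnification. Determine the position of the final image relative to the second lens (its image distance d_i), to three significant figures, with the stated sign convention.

18.8 cm

First lens: d_i1 = 1/(1/7 - 1/5) = -17.500 cm.
With d_i1 < 0 the first image is virtual and lies on the object side; the object distance for lens 2 is d_o2 = 37 - (-17.500) = 54.500 cm.
Second lens: d_i2 = 1/(1/14 - 1/(54.500)) = 18.840 cm.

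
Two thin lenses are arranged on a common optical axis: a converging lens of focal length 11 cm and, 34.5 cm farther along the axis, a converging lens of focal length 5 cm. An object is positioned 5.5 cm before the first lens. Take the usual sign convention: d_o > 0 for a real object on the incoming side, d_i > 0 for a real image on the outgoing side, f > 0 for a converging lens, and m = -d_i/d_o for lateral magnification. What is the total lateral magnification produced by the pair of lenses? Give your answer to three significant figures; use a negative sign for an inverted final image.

Lens 1: 1/d_i1 = 1/f_1 - 1/d_o1 = 1/11 - 1/5.5 = -0.09091 cm^-1, so d_i1 = -11.000 cm.
m_1 = -(-11.000)/5.5 = 2.0000.
The intermediate image is virtual, 11.000 cm to the left of lens 1, so d_o2 = L - d_i1 = 34.5 - (-11.000) = 45.500 cm.
Lens 2: 1/d_i2 = 1/f_2 - 1/d_o2 = 1/5 - 1/(45.500) = 0.17802 cm^-1, so d_i2 = 5.617 cm.
m_2 = -(5.617)/(45.500) = -0.1235.
Overall magnification: m = m_1 m_2 = -0.2469.

-0.247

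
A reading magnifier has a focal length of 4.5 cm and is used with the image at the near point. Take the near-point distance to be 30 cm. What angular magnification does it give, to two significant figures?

M = 1 + D/f = 1 + 30/4.5 = 7.667.

7.7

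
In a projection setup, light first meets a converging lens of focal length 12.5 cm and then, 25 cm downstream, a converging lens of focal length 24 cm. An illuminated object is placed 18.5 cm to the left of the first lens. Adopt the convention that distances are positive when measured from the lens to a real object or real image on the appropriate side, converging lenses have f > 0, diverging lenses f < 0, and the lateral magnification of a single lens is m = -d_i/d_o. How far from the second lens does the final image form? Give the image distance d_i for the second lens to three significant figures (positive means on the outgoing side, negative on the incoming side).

8.66 cm

Applying the thin-lens equation to the first lens, 1/12.5 = 1/18.5 + 1/d_i1, which gives d_i1 = 38.542 cm.
This image would form 38.542 cm past lens 1, i.e. 13.542 cm beyond lens 2, so it is a virtual object for lens 2: d_o2 = 25 - 38.542 = -13.542 cm.
Applying the thin-lens equation again with f_2 = 24 cm and d_o2 = -13.542 cm gives d_i2 = 8.657 cm.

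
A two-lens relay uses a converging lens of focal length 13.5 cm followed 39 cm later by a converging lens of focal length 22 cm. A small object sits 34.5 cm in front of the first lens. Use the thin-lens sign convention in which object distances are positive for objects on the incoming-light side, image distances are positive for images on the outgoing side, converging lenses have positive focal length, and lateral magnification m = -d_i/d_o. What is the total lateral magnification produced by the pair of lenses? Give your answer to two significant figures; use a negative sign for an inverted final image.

First lens: d_i1 = 1/(1/13.5 - 1/34.5) = 22.179 cm.
m_1 = -(22.179)/34.5 = -0.6429.
The intermediate image is 22.179 cm to the right of lens 1, so d_o2 = L - d_i1 = 39 - 22.179 = 16.821 cm.
Second lens: d_i2 = 1/(1/22 - 1/(16.821)) = -71.462 cm.
m_2 = -(-71.462)/(16.821) = 4.2483.
Total m = m_1 x m_2 = (-0.6429)(4.2483) = -2.7310.

-2.7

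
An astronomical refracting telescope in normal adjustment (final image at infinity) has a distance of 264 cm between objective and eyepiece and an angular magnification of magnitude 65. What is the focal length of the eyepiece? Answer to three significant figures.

4.00 cm

In normal adjustment the tube length equals f_obj + f_eye and |M| = f_obj/f_eye.
So f_obj = 65 f_eye and 65 f_eye + f_eye = 264 cm, giving f_eye = 264/66 = 4.000 cm and f_obj = 260.000 cm.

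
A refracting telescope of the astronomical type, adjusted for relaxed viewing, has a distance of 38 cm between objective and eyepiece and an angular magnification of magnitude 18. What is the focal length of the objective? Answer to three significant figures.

36.0 cm

In normal adjustment the tube length equals f_obj + f_eye and |M| = f_obj/f_eye.
So f_obj = 18 f_eye and 18 f_eye + f_eye = 38 cm, giving f_eye = 38/19 = 2.000 cm and f_obj = 36.000 cm.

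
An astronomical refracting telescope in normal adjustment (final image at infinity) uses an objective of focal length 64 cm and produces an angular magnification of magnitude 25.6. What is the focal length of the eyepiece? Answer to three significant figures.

|M| = f_obj/f_eye, so f_eye = f_obj/|M| = 64/25.6 = 2.500 cm.

2.50 cm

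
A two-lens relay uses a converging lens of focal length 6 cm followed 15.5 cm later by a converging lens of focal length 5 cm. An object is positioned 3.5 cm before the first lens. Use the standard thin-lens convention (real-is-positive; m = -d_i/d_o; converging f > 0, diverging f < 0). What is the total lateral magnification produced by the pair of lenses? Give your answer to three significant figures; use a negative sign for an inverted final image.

-0.635

Applying the thin-lens equation to the first lens, 1/6 = 1/3.5 + 1/d_i1, which gives d_i1 = -8.400 cm.
Its lateral magnification is m_1 = -d_i1/d_o1 = -(-8.400)/3.5 = 2.4000.
With d_i1 < 0 the first image is virtual and lies on the object side; the object distance for lens 2 is d_o2 = 15.5 - (-8.400) = 23.900 cm.
Applying the thin-lens equation again with f_2 = 5 cm and d_o2 = 23.900 cm gives d_i2 = 6.323 cm.
m_2 = -(6.323)/(23.900) = -0.2646.
The system's lateral magnification is m_1 m_2 = (2.4000)(-0.2646) = -0.6349.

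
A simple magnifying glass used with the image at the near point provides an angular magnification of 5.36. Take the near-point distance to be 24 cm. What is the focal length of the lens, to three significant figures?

For the image at the near point, M = 1 + D/f.
f = D/(M - 1) = 24/(5.36 - 1) = 5.505 cm.

5.50 cm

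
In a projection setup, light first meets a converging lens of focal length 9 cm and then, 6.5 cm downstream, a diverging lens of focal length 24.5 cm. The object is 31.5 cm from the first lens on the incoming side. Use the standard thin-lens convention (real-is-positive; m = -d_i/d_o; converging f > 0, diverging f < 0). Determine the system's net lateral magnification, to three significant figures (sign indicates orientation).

Applying the thin-lens equation to the first lens, 1/9 = 1/31.5 + 1/d_i1, which gives d_i1 = 12.600 cm.
Its lateral magnification is m_1 = -d_i1/d_o1 = -(12.600)/31.5 = -0.4000.
Since 12.600 cm > 6.5 cm, the first image lies past the second lens and serves as a virtual object: d_o2 = L - d_i1 = -6.100 cm.
Applying the thin-lens equation again with f_2 = -24.5 cm and d_o2 = -6.100 cm gives d_i2 = 8.122 cm.
m_2 = -(8.122)/(-6.100) = 1.3315.
The system's lateral magnification is m_1 m_2 = (-0.4000)(1.3315) = -0.5326.

-0.533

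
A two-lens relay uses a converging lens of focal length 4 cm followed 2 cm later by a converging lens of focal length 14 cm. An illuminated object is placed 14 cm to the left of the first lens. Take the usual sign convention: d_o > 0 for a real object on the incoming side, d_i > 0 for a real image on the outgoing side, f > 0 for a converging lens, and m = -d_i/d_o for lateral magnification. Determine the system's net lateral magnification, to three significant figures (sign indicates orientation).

Applying the thin-lens equation to the first lens, 1/4 = 1/14 + 1/d_i1, which gives d_i1 = 5.600 cm.
Its lateral magnification is m_1 = -d_i1/d_o1 = -(5.600)/14 = -0.4000.
Since 5.600 cm > 2 cm, the first image lies past the second lens and serves as a virtual object: d_o2 = L - d_i1 = -3.600 cm.
Applying the thin-lens equation again with f_2 = 14 cm and d_o2 = -3.600 cm gives d_i2 = 2.864 cm.
m_2 = -(2.864)/(-3.600) = 0.7955.
The system's lateral magnification is m_1 m_2 = (-0.4000)(0.7955) = -0.3182.

-0.318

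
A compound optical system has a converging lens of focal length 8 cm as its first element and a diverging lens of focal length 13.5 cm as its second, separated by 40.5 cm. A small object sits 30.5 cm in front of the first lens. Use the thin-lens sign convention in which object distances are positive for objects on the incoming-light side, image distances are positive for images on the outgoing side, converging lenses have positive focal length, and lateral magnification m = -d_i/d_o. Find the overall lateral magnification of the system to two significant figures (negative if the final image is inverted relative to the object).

-0.11

Applying the thin-lens equation to the first lens, 1/8 = 1/30.5 + 1/d_i1, which gives d_i1 = 10.844 cm.
Its lateral magnification is m_1 = -d_i1/d_o1 = -(10.844)/30.5 = -0.3556.
That image sits 29.656 cm in front of the second lens, so d_o2 = 29.656 cm.
Applying the thin-lens equation again with f_2 = -13.5 cm and d_o2 = 29.656 cm gives d_i2 = -9.277 cm.
m_2 = -(-9.277)/(29.656) = 0.3128.
Total m = m_1 x m_2 = (-0.3556)(0.3128) = -0.1112.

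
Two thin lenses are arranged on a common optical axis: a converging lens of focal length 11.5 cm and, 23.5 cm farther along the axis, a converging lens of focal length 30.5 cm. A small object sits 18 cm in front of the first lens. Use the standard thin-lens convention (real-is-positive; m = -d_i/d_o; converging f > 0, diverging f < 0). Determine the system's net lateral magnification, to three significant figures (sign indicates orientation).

Lens 1: 1/d_i1 = 1/f_1 - 1/d_o1 = 1/11.5 - 1/18 = 0.03140 cm^-1, so d_i1 = 31.846 cm.
m_1 = -(31.846)/18 = -1.7692.
This image would form 31.846 cm past lens 1, i.e. 8.346 cm beyond lens 2, so it is a virtual object for lens 2: d_o2 = 23.5 - 31.846 = -8.346 cm.
Lens 2: 1/d_i2 = 1/f_2 - 1/d_o2 = 1/30.5 - 1/(-8.346) = 0.15260 cm^-1, so d_i2 = 6.553 cm.
m_2 = -(6.553)/(-8.346) = 0.7851.
Total m = m_1 x m_2 = (-1.7692)(0.7851) = -1.3891.

-1.39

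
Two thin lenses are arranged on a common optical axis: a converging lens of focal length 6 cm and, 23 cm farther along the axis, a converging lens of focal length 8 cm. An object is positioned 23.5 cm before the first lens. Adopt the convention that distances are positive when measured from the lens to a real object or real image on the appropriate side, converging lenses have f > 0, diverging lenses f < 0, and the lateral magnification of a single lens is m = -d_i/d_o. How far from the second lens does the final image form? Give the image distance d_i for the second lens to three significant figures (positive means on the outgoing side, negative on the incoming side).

17.2 cm

Lens 1: 1/d_i1 = 1/f_1 - 1/d_o1 = 1/6 - 1/23.5 = 0.12411 cm^-1, so d_i1 = 8.057 cm.
The intermediate image is 8.057 cm to the right of lens 1, so d_o2 = L - d_i1 = 23 - 8.057 = 14.943 cm.
Lens 2: 1/d_i2 = 1/f_2 - 1/d_o2 = 1/8 - 1/(14.943) = 0.05808 cm^-1, so d_i2 = 17.218 cm.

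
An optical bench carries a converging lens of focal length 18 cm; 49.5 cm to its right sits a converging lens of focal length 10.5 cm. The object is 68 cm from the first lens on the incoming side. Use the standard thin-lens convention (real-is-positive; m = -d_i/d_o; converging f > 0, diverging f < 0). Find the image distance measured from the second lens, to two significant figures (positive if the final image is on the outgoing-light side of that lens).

18 cm

Lens 1: 1/d_i1 = 1/f_1 - 1/d_o1 = 1/18 - 1/68 = 0.04085 cm^-1, so d_i1 = 24.480 cm.
Object distance for lens 2: d_o2 = 49.5 - 24.480 = 25.020 cm.
Lens 2: 1/d_i2 = 1/f_2 - 1/d_o2 = 1/10.5 - 1/(25.020) = 0.05527 cm^-1, so d_i2 = 18.093 cm.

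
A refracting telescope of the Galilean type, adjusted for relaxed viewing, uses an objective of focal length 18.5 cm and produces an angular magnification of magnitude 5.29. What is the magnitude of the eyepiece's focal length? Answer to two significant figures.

|M| = f_obj/|f_eye|, so |f_eye| = f_obj/|M| = 18.5/5.29 = 3.497 cm.
(The eyepiece is diverging, so its signed focal length is -3.497 cm.)

3.5 cm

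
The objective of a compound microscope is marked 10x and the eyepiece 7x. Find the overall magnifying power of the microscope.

70

The overall magnification of a compound microscope is the product of the objective and eyepiece magnifications:
M = M_obj x M_eye = 10 x 7 = 70.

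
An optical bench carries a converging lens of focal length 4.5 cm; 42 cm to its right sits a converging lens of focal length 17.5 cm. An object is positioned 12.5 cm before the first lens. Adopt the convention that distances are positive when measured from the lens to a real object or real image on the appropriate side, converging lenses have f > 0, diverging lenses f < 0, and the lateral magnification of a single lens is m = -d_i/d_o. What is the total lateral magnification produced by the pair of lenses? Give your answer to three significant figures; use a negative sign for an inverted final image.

0.564

Applying the thin-lens equation to the first lens, 1/4.5 = 1/12.5 + 1/d_i1, which gives d_i1 = 7.031 cm.
Its lateral magnification is m_1 = -d_i1/d_o1 = -(7.031)/12.5 = -0.5625.
Object distance for lens 2: d_o2 = 42 - 7.031 = 34.969 cm.
Applying the thin-lens equation again with f_2 = 17.5 cm and d_o2 = 34.969 cm gives d_i2 = 35.031 cm.
m_2 = -(35.031)/(34.969) = -1.0018.
Overall magnification: m = m_1 m_2 = 0.5635.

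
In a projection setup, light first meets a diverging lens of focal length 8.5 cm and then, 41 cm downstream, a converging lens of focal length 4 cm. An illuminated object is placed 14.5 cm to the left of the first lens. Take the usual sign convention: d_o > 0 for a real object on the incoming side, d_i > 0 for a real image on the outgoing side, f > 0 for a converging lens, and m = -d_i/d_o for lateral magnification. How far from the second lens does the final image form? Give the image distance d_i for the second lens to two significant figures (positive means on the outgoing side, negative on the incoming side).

4.4 cm

Applying the thin-lens equation to the first lens, 1/(-8.5) = 1/14.5 + 1/d_i1, which gives d_i1 = -5.359 cm.
The intermediate image is virtual, 5.359 cm to the left of lens 1, so d_o2 = L - d_i1 = 41 - (-5.359) = 46.359 cm.
Applying the thin-lens equation again with f_2 = 4 cm and d_o2 = 46.359 cm gives d_i2 = 4.378 cm.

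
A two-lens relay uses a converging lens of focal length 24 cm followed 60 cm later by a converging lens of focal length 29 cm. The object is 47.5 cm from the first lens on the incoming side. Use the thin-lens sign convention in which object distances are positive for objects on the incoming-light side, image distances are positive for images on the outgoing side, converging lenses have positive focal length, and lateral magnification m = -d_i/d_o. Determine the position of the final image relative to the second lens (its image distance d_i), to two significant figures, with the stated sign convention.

-19 cm

First lens: d_i1 = 1/(1/24 - 1/47.5) = 48.511 cm.
The intermediate image is 48.511 cm to the right of lens 1, so d_o2 = L - d_i1 = 60 - 48.511 = 11.489 cm.
Second lens: d_i2 = 1/(1/29 - 1/(11.489)) = -19.028 cm.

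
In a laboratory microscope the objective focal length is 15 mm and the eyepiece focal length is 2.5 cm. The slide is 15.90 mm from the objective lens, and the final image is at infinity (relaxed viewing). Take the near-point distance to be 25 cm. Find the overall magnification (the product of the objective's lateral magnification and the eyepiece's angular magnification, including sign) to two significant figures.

-170

Convert to cm: f_obj = 15 mm = 1.5 cm; d_o = 15.90 mm = 1.59 cm.
Objective: 1/d_i = 1/f_obj - 1/d_o = 1/1.5 - 1/1.59 = 0.03774 cm^-1, so d_i = 26.500 cm.
m_obj = -d_i/d_o = -26.500/1.59 = -16.667.
Eyepiece angular magnification (image at infinity): M_eye = D/f_e = 25/2.5 = 10.000.
Overall M = m_obj x M_eye = (-16.667)(10.000) = -166.67.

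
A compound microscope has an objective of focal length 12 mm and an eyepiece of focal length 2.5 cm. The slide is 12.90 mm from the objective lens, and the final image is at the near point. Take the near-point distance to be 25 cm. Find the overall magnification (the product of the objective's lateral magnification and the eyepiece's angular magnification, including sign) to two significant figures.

Convert to cm: f_obj = 12 mm = 1.2 cm; d_o = 12.90 mm = 1.29 cm.
Objective: 1/d_i = 1/f_obj - 1/d_o = 1/1.2 - 1/1.29 = 0.05814 cm^-1, so d_i = 17.200 cm.
m_obj = -d_i/d_o = -17.200/1.29 = -13.333.
Eyepiece angular magnification (image at near point): M_eye = 1 + D/f_e = 1 + 25/2.5 = 11.000.
Overall M = m_obj x M_eye = (-13.333)(11.000) = -146.67.

-150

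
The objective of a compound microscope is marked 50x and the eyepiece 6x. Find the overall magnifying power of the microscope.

The overall magnification of a compound microscope is the product of the objective and eyepiece magnifications:
M = M_obj x M_eye = 50 x 6 = 300.

300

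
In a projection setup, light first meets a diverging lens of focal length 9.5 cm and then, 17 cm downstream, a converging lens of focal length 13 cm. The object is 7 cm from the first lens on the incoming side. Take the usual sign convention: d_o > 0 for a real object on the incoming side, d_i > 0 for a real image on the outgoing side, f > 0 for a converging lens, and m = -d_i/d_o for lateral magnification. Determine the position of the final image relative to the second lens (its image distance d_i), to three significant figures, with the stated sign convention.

34.0 cm

Applying the thin-lens equation to the first lens, 1/(-9.5) = 1/7 + 1/d_i1, which gives d_i1 = -4.030 cm.
With d_i1 < 0 the first image is virtual and lies on the object side; the object distance for lens 2 is d_o2 = 17 - (-4.030) = 21.030 cm.
Applying the thin-lens equation again with f_2 = 13 cm and d_o2 = 21.030 cm gives d_i2 = 34.045 cm.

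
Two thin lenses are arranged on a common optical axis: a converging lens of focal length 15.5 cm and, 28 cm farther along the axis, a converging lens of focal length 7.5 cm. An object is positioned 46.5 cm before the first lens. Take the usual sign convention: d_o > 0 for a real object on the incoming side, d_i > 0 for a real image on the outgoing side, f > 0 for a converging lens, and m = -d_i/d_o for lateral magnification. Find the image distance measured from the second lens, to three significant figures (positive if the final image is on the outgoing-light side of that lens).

Applying the thin-lens equation to the first lens, 1/15.5 = 1/46.5 + 1/d_i1, which gives d_i1 = 23.250 cm.
That image sits 4.750 cm in front of the second lens, so d_o2 = 4.750 cm.
Applying the thin-lens equation again with f_2 = 7.5 cm and d_o2 = 4.750 cm gives d_i2 = -12.955 cm.

-13.0 cm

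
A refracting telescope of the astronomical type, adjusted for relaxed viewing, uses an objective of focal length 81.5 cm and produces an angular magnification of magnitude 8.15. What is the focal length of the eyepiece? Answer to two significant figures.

10 cm

|M| = f_obj/f_eye, so f_eye = f_obj/|M| = 81.5/8.15 = 10.000 cm.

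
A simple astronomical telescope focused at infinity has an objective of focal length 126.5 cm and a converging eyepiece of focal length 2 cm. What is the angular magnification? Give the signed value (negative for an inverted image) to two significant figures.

M = -f_obj/f_eye = -126.5/(2) = -63.250.

-63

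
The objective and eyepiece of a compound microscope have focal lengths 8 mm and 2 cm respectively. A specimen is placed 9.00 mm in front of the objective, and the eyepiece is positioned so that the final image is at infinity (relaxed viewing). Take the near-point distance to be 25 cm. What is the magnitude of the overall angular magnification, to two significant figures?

Convert to cm: f_obj = 8 mm = 0.8 cm; d_o = 9.00 mm = 0.90 cm.
Objective: 1/d_i = 1/f_obj - 1/d_o = 1/0.8 - 1/0.90 = 0.13889 cm^-1, so d_i = 7.200 cm.
m_obj = -d_i/d_o = -7.200/0.90 = -8.000.
Eyepiece angular magnification (image at infinity): M_eye = D/f_e = 25/2 = 12.500.
Overall M = m_obj x M_eye = (-8.000)(12.500) = -100.00.
|M| = 100.00.

100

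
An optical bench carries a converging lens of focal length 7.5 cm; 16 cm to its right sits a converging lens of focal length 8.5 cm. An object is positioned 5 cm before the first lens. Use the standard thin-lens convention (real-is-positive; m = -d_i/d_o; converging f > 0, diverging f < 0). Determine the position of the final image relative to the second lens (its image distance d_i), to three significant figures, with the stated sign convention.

11.7 cm

Lens 1: 1/d_i1 = 1/f_1 - 1/d_o1 = 1/7.5 - 1/5 = -0.06667 cm^-1, so d_i1 = -15.000 cm.
With d_i1 < 0 the first image is virtual and lies on the object side; the object distance for lens 2 is d_o2 = 16 - (-15.000) = 31.000 cm.
Lens 2: 1/d_i2 = 1/f_2 - 1/d_o2 = 1/8.5 - 1/(31.000) = 0.08539 cm^-1, so d_i2 = 11.711 cm.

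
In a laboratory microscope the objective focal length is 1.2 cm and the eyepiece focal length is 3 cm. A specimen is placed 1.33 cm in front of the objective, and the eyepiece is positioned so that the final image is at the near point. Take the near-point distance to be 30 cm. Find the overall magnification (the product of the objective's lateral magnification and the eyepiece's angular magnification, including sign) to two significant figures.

-100

Objective: 1/d_i = 1/f_obj - 1/d_o = 1/1.2 - 1/1.33 = 0.08145 cm^-1, so d_i = 12.277 cm.
m_obj = -d_i/d_o = -12.277/1.33 = -9.231.
Eyepiece angular magnification (image at near point): M_eye = 1 + D/f_e = 1 + 30/3 = 11.000.
Overall M = m_obj x M_eye = (-9.231)(11.000) = -101.54.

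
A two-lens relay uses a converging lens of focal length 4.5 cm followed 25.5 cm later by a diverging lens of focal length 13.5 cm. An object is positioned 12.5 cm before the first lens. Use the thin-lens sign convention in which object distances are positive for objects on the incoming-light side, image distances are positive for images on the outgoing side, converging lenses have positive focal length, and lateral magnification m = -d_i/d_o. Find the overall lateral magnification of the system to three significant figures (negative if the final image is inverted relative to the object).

First lens: d_i1 = 1/(1/4.5 - 1/12.5) = 7.031 cm.
m_1 = -(7.031)/12.5 = -0.5625.
The intermediate image is 7.031 cm to the right of lens 1, so d_o2 = L - d_i1 = 25.5 - 7.031 = 18.469 cm.
Second lens: d_i2 = 1/(1/(-13.5) - 1/(18.469)) = -7.799 cm.
m_2 = -(-7.799)/(18.469) = 0.4223.
The system's lateral magnification is m_1 m_2 = (-0.5625)(0.4223) = -0.2375.

-0.238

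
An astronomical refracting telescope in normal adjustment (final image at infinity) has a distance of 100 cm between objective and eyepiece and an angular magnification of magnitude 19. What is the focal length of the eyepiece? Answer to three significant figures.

In normal adjustment the tube length equals f_obj + f_eye and |M| = f_obj/f_eye.
So f_obj = 19 f_eye and 19 f_eye + f_eye = 100 cm, giving f_eye = 100/20 = 5.000 cm and f_obj = 95.000 cm.

5.00 cm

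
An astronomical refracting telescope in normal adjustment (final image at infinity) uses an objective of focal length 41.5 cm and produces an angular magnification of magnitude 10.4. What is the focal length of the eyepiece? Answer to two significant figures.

4.0 cm

|M| = f_obj/f_eye, so f_eye = f_obj/|M| = 41.5/10.4 = 3.990 cm.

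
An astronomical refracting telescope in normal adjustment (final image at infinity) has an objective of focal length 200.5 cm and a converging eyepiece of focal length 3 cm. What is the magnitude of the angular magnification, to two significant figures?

67

|M| = f_obj/|f_eye| = 200.5/3 = 66.833.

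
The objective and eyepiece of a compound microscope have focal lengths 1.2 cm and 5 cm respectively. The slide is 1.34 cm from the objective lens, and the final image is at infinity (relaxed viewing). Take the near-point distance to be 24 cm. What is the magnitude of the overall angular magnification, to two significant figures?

41

Objective: 1/d_i = 1/f_obj - 1/d_o = 1/1.2 - 1/1.34 = 0.08706 cm^-1, so d_i = 11.486 cm.
m_obj = -d_i/d_o = -11.486/1.34 = -8.571.
Eyepiece angular magnification (image at infinity): M_eye = D/f_e = 24/5 = 4.800.
Overall M = m_obj x M_eye = (-8.571)(4.800) = -41.14.
|M| = 41.14.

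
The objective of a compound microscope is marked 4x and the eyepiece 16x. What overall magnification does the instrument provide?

The overall magnification of a compound microscope is the product of the objective and eyepiece magnifications:
M = M_obj x M_eye = 4 x 16 = 64.

64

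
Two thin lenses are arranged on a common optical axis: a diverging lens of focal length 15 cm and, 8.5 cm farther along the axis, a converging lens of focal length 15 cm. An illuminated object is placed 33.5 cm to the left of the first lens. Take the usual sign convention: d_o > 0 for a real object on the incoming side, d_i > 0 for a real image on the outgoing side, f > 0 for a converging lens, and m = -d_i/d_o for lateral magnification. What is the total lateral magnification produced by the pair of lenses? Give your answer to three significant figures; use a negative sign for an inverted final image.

-1.20

First lens: d_i1 = 1/(1/(-15) - 1/33.5) = -10.361 cm.
m_1 = -(-10.361)/33.5 = 0.3093.
The intermediate image is virtual, 10.361 cm to the left of lens 1, so d_o2 = L - d_i1 = 8.5 - (-10.361) = 18.861 cm.
Second lens: d_i2 = 1/(1/15 - 1/(18.861)) = 73.278 cm.
m_2 = -(73.278)/(18.861) = -3.8852.
The system's lateral magnification is m_1 m_2 = (0.3093)(-3.8852) = -1.2016.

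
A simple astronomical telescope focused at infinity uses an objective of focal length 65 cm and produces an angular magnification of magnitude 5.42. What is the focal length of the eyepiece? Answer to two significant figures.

|M| = f_obj/f_eye, so f_eye = f_obj/|M| = 65/5.42 = 11.993 cm.

12 cm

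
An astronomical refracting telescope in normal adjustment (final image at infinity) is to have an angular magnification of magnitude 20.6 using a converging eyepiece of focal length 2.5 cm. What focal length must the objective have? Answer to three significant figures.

51.5 cm

|M| = f_obj/|f_eye|, so f_obj = |M| x |f_eye| = 20.6 x 2.5 = 51.500 cm.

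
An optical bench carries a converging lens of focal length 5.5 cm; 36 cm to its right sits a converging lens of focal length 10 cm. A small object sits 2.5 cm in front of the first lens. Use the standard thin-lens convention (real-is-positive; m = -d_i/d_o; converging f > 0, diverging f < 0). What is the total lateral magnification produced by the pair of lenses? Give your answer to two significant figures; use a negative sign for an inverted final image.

-0.60

Lens 1: 1/d_i1 = 1/f_1 - 1/d_o1 = 1/5.5 - 1/2.5 = -0.21818 cm^-1, so d_i1 = -4.583 cm.
m_1 = -(-4.583)/2.5 = 1.8333.
The intermediate image is virtual, 4.583 cm to the left of lens 1, so d_o2 = L - d_i1 = 36 - (-4.583) = 40.583 cm.
Lens 2: 1/d_i2 = 1/f_2 - 1/d_o2 = 1/10 - 1/(40.583) = 0.07536 cm^-1, so d_i2 = 13.270 cm.
m_2 = -(13.270)/(40.583) = -0.3270.
The system's lateral magnification is m_1 m_2 = (1.8333)(-0.3270) = -0.5995.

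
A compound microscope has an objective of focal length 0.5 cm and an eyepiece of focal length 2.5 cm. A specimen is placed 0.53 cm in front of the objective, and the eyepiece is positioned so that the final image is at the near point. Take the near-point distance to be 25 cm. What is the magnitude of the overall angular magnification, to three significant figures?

183

Objective: 1/d_i = 1/f_obj - 1/d_o = 1/0.5 - 1/0.53 = 0.11321 cm^-1, so d_i = 8.833 cm.
m_obj = -d_i/d_o = -8.833/0.53 = -16.667.
Eyepiece angular magnification (image at near point): M_eye = 1 + D/f_e = 1 + 25/2.5 = 11.000.
Overall M = m_obj x M_eye = (-16.667)(11.000) = -183.33.
|M| = 183.33.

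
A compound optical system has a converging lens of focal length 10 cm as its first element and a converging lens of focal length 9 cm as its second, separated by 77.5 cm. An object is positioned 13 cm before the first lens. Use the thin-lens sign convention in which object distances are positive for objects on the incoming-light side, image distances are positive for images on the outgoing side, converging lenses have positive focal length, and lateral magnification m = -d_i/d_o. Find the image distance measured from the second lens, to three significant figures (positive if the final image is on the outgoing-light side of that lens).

First lens: d_i1 = 1/(1/10 - 1/13) = 43.333 cm.
The intermediate image is 43.333 cm to the right of lens 1, so d_o2 = L - d_i1 = 77.5 - 43.333 = 34.167 cm.
Second lens: d_i2 = 1/(1/9 - 1/(34.167)) = 12.219 cm.

12.2 cm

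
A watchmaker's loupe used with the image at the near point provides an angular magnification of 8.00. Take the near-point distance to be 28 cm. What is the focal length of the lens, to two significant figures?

4.0 cm

For the image at the near point, M = 1 + D/f.
f = D/(M - 1) = 28/(8.0 - 1) = 4.000 cm.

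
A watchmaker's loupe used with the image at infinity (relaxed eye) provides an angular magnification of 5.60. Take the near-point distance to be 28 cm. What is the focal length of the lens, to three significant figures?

For the image at infinity, M = D/f.
f = D/M = 28/5.6 = 5.000 cm.

5.00 cm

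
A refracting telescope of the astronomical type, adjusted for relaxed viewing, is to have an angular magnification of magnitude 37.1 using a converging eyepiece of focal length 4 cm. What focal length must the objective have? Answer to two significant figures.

150 cm

|M| = f_obj/|f_eye|, so f_obj = |M| x |f_eye| = 37.1 x 4 = 148.400 cm.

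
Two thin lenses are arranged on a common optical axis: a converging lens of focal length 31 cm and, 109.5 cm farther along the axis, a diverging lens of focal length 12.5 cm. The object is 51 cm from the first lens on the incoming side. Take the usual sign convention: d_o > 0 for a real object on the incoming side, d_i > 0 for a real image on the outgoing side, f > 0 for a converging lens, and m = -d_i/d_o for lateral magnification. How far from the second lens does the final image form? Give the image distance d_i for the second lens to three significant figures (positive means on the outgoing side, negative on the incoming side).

-8.86 cm

Lens 1: 1/d_i1 = 1/f_1 - 1/d_o1 = 1/31 - 1/51 = 0.01265 cm^-1, so d_i1 = 79.050 cm.
The intermediate image is 79.050 cm to the right of lens 1, so d_o2 = L - d_i1 = 109.5 - 79.050 = 30.450 cm.
Lens 2: 1/d_i2 = 1/f_2 - 1/d_o2 = 1/(-12.5) - 1/(30.450) = -0.11284 cm^-1, so d_i2 = -8.862 cm.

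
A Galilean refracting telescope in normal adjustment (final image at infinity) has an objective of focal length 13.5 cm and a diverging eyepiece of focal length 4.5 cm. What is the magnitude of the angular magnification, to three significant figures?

|M| = f_obj/|f_eye| = 13.5/4.5 = 3.000.

3.00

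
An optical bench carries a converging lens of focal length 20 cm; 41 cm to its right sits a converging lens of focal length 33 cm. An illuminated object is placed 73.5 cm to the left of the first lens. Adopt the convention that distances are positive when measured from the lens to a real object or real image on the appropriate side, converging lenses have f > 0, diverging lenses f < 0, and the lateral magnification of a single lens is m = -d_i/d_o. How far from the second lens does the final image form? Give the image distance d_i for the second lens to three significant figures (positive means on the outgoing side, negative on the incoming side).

First lens: d_i1 = 1/(1/20 - 1/73.5) = 27.477 cm.
That image sits 13.523 cm in front of the second lens, so d_o2 = 13.523 cm.
Second lens: d_i2 = 1/(1/33 - 1/(13.523)) = -22.913 cm.

-22.9 cm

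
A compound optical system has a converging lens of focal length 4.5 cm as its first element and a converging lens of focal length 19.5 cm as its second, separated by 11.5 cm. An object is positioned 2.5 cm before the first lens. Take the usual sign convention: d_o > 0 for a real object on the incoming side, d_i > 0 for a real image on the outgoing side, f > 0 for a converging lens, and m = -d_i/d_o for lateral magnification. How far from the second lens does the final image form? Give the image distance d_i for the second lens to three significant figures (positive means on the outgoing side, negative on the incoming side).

-141 cm

Applying the thin-lens equation to the first lens, 1/4.5 = 1/2.5 + 1/d_i1, which gives d_i1 = -5.625 cm.
The intermediate image is virtual, 5.625 cm to the left of lens 1, so d_o2 = L - d_i1 = 11.5 - (-5.625) = 17.125 cm.
Applying the thin-lens equation again with f_2 = 19.5 cm and d_o2 = 17.125 cm gives d_i2 = -140.605 cm.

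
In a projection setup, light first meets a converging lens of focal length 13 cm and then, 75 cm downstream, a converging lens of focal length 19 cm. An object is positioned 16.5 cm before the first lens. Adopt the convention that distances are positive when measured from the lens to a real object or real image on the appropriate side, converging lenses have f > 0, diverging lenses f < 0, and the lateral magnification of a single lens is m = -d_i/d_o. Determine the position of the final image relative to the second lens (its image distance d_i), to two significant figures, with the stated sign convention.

First lens: d_i1 = 1/(1/13 - 1/16.5) = 61.286 cm.
The intermediate image is 61.286 cm to the right of lens 1, so d_o2 = L - d_i1 = 75 - 61.286 = 13.714 cm.
Second lens: d_i2 = 1/(1/19 - 1/(13.714)) = -49.297 cm.

-49 cm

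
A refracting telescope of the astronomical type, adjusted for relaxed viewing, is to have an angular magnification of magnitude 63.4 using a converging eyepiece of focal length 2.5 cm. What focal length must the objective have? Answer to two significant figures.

|M| = f_obj/|f_eye|, so f_obj = |M| x |f_eye| = 63.4 x 2.5 = 158.500 cm.

160 cm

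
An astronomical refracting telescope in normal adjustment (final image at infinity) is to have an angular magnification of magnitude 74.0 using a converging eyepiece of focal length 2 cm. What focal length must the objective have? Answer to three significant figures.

|M| = f_obj/|f_eye|, so f_obj = |M| x |f_eye| = 74.0 x 2 = 148.000 cm.

148 cm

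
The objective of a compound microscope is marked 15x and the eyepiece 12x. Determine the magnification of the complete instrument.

The overall magnification of a compound microscope is the product of the objective and eyepiece magnifications:
M = M_obj x M_eye = 15 x 12 = 180.

180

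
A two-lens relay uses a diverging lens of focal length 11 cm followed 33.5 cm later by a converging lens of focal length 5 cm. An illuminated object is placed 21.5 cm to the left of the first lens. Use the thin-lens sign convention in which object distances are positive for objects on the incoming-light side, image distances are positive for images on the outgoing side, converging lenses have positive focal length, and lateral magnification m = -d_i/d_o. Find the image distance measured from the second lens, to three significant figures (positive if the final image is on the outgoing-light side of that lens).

Applying the thin-lens equation to the first lens, 1/(-11) = 1/21.5 + 1/d_i1, which gives d_i1 = -7.277 cm.
The intermediate image is virtual, 7.277 cm to the left of lens 1, so d_o2 = L - d_i1 = 33.5 - (-7.277) = 40.777 cm.
Applying the thin-lens equation again with f_2 = 5 cm and d_o2 = 40.777 cm gives d_i2 = 5.699 cm.

5.70 cm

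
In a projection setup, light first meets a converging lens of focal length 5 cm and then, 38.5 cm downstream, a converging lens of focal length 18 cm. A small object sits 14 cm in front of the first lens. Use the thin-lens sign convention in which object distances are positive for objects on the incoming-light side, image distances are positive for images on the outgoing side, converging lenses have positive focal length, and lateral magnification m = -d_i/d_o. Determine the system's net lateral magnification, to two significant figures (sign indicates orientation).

0.79

Applying the thin-lens equation to the first lens, 1/5 = 1/14 + 1/d_i1, which gives d_i1 = 7.778 cm.
Its lateral magnification is m_1 = -d_i1/d_o1 = -(7.778)/14 = -0.5556.
Object distance for lens 2: d_o2 = 38.5 - 7.778 = 30.722 cm.
Applying the thin-lens equation again with f_2 = 18 cm and d_o2 = 30.722 cm gives d_i2 = 43.467 cm.
m_2 = -(43.467)/(30.722) = -1.4148.
Overall magnification: m = m_1 m_2 = 0.7860.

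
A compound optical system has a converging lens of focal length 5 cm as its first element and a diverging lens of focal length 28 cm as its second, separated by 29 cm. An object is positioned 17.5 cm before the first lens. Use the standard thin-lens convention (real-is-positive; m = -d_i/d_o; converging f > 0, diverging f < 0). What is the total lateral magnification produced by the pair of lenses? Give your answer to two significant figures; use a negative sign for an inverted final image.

Lens 1: 1/d_i1 = 1/f_1 - 1/d_o1 = 1/5 - 1/17.5 = 0.14286 cm^-1, so d_i1 = 7.000 cm.
m_1 = -(7.000)/17.5 = -0.4000.
The intermediate image is 7.000 cm to the right of lens 1, so d_o2 = L - d_i1 = 29 - 7.000 = 22.000 cm.
Lens 2: 1/d_i2 = 1/f_2 - 1/d_o2 = 1/(-28) - 1/(22.000) = -0.08117 cm^-1, so d_i2 = -12.320 cm.
m_2 = -(-12.320)/(22.000) = 0.5600.
The system's lateral magnification is m_1 m_2 = (-0.4000)(0.5600) = -0.2240.

-0.22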